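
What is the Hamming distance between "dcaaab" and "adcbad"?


Comparing "dcaaab" and "adcbad" position by position:
  Position 0: 'd' vs 'a' => differ
  Position 1: 'c' vs 'd' => differ
  Position 2: 'a' vs 'c' => differ
  Position 3: 'a' vs 'b' => differ
  Position 4: 'a' vs 'a' => same
  Position 5: 'b' vs 'd' => differ
Total differences (Hamming distance): 5

5


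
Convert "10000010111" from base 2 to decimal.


Input: "10000010111" in base 2
Positional expansion:
  Digit '1' (value 1) x 2^10 = 1024
  Digit '0' (value 0) x 2^9 = 0
  Digit '0' (value 0) x 2^8 = 0
  Digit '0' (value 0) x 2^7 = 0
  Digit '0' (value 0) x 2^6 = 0
  Digit '0' (value 0) x 2^5 = 0
  Digit '1' (value 1) x 2^4 = 16
  Digit '0' (value 0) x 2^3 = 0
  Digit '1' (value 1) x 2^2 = 4
  Digit '1' (value 1) x 2^1 = 2
  Digit '1' (value 1) x 2^0 = 1
Sum = 1047

1047


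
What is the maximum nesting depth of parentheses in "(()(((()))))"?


Input: "(()(((()))))"
Tracking depth:
  Position 0 '(': depth becomes 1
  Position 1 '(': depth becomes 2
  Position 2 ')': depth becomes 1
  Position 3 '(': depth becomes 2
  Position 4 '(': depth becomes 3
  Position 5 '(': depth becomes 4
  Position 6 '(': depth becomes 5
  Position 7 ')': depth becomes 4
  Position 8 ')': depth becomes 3
  Position 9 ')': depth becomes 2
  Position 10 ')': depth becomes 1
  Position 11 ')': depth becomes 0
Maximum depth reached: 5

5


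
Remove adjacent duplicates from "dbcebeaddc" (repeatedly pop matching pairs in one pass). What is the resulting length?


Input: dbcebeaddc
Stack-based adjacent duplicate removal:
  Read 'd': push. Stack: d
  Read 'b': push. Stack: db
  Read 'c': push. Stack: dbc
  Read 'e': push. Stack: dbce
  Read 'b': push. Stack: dbceb
  Read 'e': push. Stack: dbcebe
  Read 'a': push. Stack: dbcebea
  Read 'd': push. Stack: dbcebead
  Read 'd': matches stack top 'd' => pop. Stack: dbcebea
  Read 'c': push. Stack: dbcebeac
Final stack: "dbcebeac" (length 8)

8


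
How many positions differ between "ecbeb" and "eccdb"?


Comparing "ecbeb" and "eccdb" position by position:
  Position 0: 'e' vs 'e' => same
  Position 1: 'c' vs 'c' => same
  Position 2: 'b' vs 'c' => DIFFER
  Position 3: 'e' vs 'd' => DIFFER
  Position 4: 'b' vs 'b' => same
Positions that differ: 2

2


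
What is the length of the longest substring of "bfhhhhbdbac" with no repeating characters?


Input: "bfhhhhbdbac"
Sliding window (track last position of each char):
  Position 0 ('b'): window [0,0] length 1 -- new best
  Position 1 ('f'): window [0,1] length 2 -- new best
  Position 2 ('h'): window [0,2] length 3 -- new best
  Position 3 ('h'): repeat (last at 2), move window start to 3
  Position 3 ('h'): window [3,3] length 1
  Position 4 ('h'): repeat (last at 3), move window start to 4
  Position 4 ('h'): window [4,4] length 1
  Position 5 ('h'): repeat (last at 4), move window start to 5
  Position 5 ('h'): window [5,5] length 1
  Position 6 ('b'): window [5,6] length 2
  Position 7 ('d'): window [5,7] length 3
  Position 8 ('b'): repeat (last at 6), move window start to 7
  Position 8 ('b'): window [7,8] length 2
  Position 9 ('a'): window [7,9] length 3
  Position 10 ('c'): window [7,10] length 4 -- new best
Longest substring with no repeats: "dbac" with length 4

4


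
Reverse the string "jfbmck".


Input: jfbmck
Reading characters right to left:
  Position 5: 'k'
  Position 4: 'c'
  Position 3: 'm'
  Position 2: 'b'
  Position 1: 'f'
  Position 0: 'j'
Reversed: kcmbfj

kcmbfj


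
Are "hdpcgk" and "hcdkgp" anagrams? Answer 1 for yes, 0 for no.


Strings: "hdpcgk", "hcdkgp"
Sorted first:  cdghkp
Sorted second: cdghkp
Sorted forms match => anagrams

1


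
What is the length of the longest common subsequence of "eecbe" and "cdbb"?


LCS of "eecbe" and "cdbb"
DP table:
           c    d    b    b
      0    0    0    0    0
  e   0    0    0    0    0
  e   0    0    0    0    0
  c   0    1    1    1    1
  b   0    1    1    2    2
  e   0    1    1    2    2
LCS length = dp[5][4] = 2

2


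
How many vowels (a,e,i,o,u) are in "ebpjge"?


Input: ebpjge
Checking each character:
  'e' at position 0: vowel (running total: 1)
  'b' at position 1: consonant
  'p' at position 2: consonant
  'j' at position 3: consonant
  'g' at position 4: consonant
  'e' at position 5: vowel (running total: 2)
Total vowels: 2

2


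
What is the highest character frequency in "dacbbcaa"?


Input: dacbbcaa
Character counts:
  'a': 3
  'b': 2
  'c': 2
  'd': 1
Maximum frequency: 3

3


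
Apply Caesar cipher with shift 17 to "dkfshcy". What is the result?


Caesar cipher: shift "dkfshcy" by 17
  'd' (pos 3) + 17 = pos 20 = 'u'
  'k' (pos 10) + 17 = pos 1 = 'b'
  'f' (pos 5) + 17 = pos 22 = 'w'
  's' (pos 18) + 17 = pos 9 = 'j'
  'h' (pos 7) + 17 = pos 24 = 'y'
  'c' (pos 2) + 17 = pos 19 = 't'
  'y' (pos 24) + 17 = pos 15 = 'p'
Result: ubwjytp

ubwjytp


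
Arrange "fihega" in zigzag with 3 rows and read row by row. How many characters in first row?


Zigzag "fihega" into 3 rows:
Placing characters:
  'f' => row 0
  'i' => row 1
  'h' => row 2
  'e' => row 1
  'g' => row 0
  'a' => row 1
Rows:
  Row 0: "fg"
  Row 1: "iea"
  Row 2: "h"
First row length: 2

2


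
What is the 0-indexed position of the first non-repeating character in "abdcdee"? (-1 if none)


Input: abdcdee
Character frequencies:
  'a': 1
  'b': 1
  'c': 1
  'd': 2
  'e': 2
Scanning left to right for freq == 1:
  Position 0 ('a'): unique! => answer = 0

0


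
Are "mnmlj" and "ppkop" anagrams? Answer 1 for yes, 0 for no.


Strings: "mnmlj", "ppkop"
Sorted first:  jlmmn
Sorted second: koppp
Differ at position 0: 'j' vs 'k' => not anagrams

0


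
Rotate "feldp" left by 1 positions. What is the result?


Input: "feldp", rotate left by 1
First 1 characters: "f"
Remaining characters: "eldp"
Concatenate remaining + first: "eldp" + "f" = "eldpf"

eldpf


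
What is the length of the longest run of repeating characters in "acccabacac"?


Input: "acccabacac"
Scanning for longest run:
  Position 1 ('c'): new char, reset run to 1
  Position 2 ('c'): continues run of 'c', length=2
  Position 3 ('c'): continues run of 'c', length=3
  Position 4 ('a'): new char, reset run to 1
  Position 5 ('b'): new char, reset run to 1
  Position 6 ('a'): new char, reset run to 1
  Position 7 ('c'): new char, reset run to 1
  Position 8 ('a'): new char, reset run to 1
  Position 9 ('c'): new char, reset run to 1
Longest run: 'c' with length 3

3


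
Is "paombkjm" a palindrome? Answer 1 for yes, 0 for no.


Input: paombkjm
Reversed: mjkbmoap
  Compare pos 0 ('p') with pos 7 ('m'): MISMATCH
  Compare pos 1 ('a') with pos 6 ('j'): MISMATCH
  Compare pos 2 ('o') with pos 5 ('k'): MISMATCH
  Compare pos 3 ('m') with pos 4 ('b'): MISMATCH
Result: not a palindrome

0


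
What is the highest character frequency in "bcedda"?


Input: bcedda
Character counts:
  'a': 1
  'b': 1
  'c': 1
  'd': 2
  'e': 1
Maximum frequency: 2

2


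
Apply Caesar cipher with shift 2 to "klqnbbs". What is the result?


Caesar cipher: shift "klqnbbs" by 2
  'k' (pos 10) + 2 = pos 12 = 'm'
  'l' (pos 11) + 2 = pos 13 = 'n'
  'q' (pos 16) + 2 = pos 18 = 's'
  'n' (pos 13) + 2 = pos 15 = 'p'
  'b' (pos 1) + 2 = pos 3 = 'd'
  'b' (pos 1) + 2 = pos 3 = 'd'
  's' (pos 18) + 2 = pos 20 = 'u'
Result: mnspddu

mnspddu


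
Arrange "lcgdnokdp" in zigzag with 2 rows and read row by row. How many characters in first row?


Zigzag "lcgdnokdp" into 2 rows:
Placing characters:
  'l' => row 0
  'c' => row 1
  'g' => row 0
  'd' => row 1
  'n' => row 0
  'o' => row 1
  'k' => row 0
  'd' => row 1
  'p' => row 0
Rows:
  Row 0: "lgnkp"
  Row 1: "cdod"
First row length: 5

5


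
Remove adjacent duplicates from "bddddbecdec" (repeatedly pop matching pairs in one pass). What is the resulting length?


Input: bddddbecdec
Stack-based adjacent duplicate removal:
  Read 'b': push. Stack: b
  Read 'd': push. Stack: bd
  Read 'd': matches stack top 'd' => pop. Stack: b
  Read 'd': push. Stack: bd
  Read 'd': matches stack top 'd' => pop. Stack: b
  Read 'b': matches stack top 'b' => pop. Stack: (empty)
  Read 'e': push. Stack: e
  Read 'c': push. Stack: ec
  Read 'd': push. Stack: ecd
  Read 'e': push. Stack: ecde
  Read 'c': push. Stack: ecdec
Final stack: "ecdec" (length 5)

5


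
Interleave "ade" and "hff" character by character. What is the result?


Interleaving "ade" and "hff":
  Position 0: 'a' from first, 'h' from second => "ah"
  Position 1: 'd' from first, 'f' from second => "df"
  Position 2: 'e' from first, 'f' from second => "ef"
Result: ahdfef

ahdfef


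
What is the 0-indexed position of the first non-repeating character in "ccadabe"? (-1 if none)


Input: ccadabe
Character frequencies:
  'a': 2
  'b': 1
  'c': 2
  'd': 1
  'e': 1
Scanning left to right for freq == 1:
  Position 0 ('c'): freq=2, skip
  Position 1 ('c'): freq=2, skip
  Position 2 ('a'): freq=2, skip
  Position 3 ('d'): unique! => answer = 3

3


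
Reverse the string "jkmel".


Input: jkmel
Reading characters right to left:
  Position 4: 'l'
  Position 3: 'e'
  Position 2: 'm'
  Position 1: 'k'
  Position 0: 'j'
Reversed: lemkj

lemkj


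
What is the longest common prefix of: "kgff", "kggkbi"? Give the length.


Words: kgff, kggkbi
  Position 0: all 'k' => match
  Position 1: all 'g' => match
  Position 2: ('f', 'g') => mismatch, stop
LCP = "kg" (length 2)

2


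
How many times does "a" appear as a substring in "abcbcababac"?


Searching for "a" in "abcbcababac"
Scanning each position:
  Position 0: "a" => MATCH
  Position 1: "b" => no
  Position 2: "c" => no
  Position 3: "b" => no
  Position 4: "c" => no
  Position 5: "a" => MATCH
  Position 6: "b" => no
  Position 7: "a" => MATCH
  Position 8: "b" => no
  Position 9: "a" => MATCH
  Position 10: "c" => no
Total occurrences: 4

4


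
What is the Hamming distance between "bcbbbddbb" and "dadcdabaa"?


Comparing "bcbbbddbb" and "dadcdabaa" position by position:
  Position 0: 'b' vs 'd' => differ
  Position 1: 'c' vs 'a' => differ
  Position 2: 'b' vs 'd' => differ
  Position 3: 'b' vs 'c' => differ
  Position 4: 'b' vs 'd' => differ
  Position 5: 'd' vs 'a' => differ
  Position 6: 'd' vs 'b' => differ
  Position 7: 'b' vs 'a' => differ
  Position 8: 'b' vs 'a' => differ
Total differences (Hamming distance): 9

9


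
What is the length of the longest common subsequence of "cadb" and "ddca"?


LCS of "cadb" and "ddca"
DP table:
           d    d    c    a
      0    0    0    0    0
  c   0    0    0    1    1
  a   0    0    0    1    2
  d   0    1    1    1    2
  b   0    1    1    1    2
LCS length = dp[4][4] = 2

2


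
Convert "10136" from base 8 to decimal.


Input: "10136" in base 8
Positional expansion:
  Digit '1' (value 1) x 8^4 = 4096
  Digit '0' (value 0) x 8^3 = 0
  Digit '1' (value 1) x 8^2 = 64
  Digit '3' (value 3) x 8^1 = 24
  Digit '6' (value 6) x 8^0 = 6
Sum = 4190

4190


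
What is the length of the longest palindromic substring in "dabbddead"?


Input: "dabbddead"
Checking substrings for palindromes:
  [2:4] "bb" (len 2) => palindrome
  [4:6] "dd" (len 2) => palindrome
Longest palindromic substring: "bb" with length 2

2


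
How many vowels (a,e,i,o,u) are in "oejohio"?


Input: oejohio
Checking each character:
  'o' at position 0: vowel (running total: 1)
  'e' at position 1: vowel (running total: 2)
  'j' at position 2: consonant
  'o' at position 3: vowel (running total: 3)
  'h' at position 4: consonant
  'i' at position 5: vowel (running total: 4)
  'o' at position 6: vowel (running total: 5)
Total vowels: 5

5


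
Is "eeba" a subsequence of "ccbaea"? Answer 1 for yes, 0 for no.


Check if "eeba" is a subsequence of "ccbaea"
Greedy scan:
  Position 0 ('c'): no match needed
  Position 1 ('c'): no match needed
  Position 2 ('b'): no match needed
  Position 3 ('a'): no match needed
  Position 4 ('e'): matches sub[0] = 'e'
  Position 5 ('a'): no match needed
Only matched 1/4 characters => not a subsequence

0


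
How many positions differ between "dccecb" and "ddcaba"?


Comparing "dccecb" and "ddcaba" position by position:
  Position 0: 'd' vs 'd' => same
  Position 1: 'c' vs 'd' => DIFFER
  Position 2: 'c' vs 'c' => same
  Position 3: 'e' vs 'a' => DIFFER
  Position 4: 'c' vs 'b' => DIFFER
  Position 5: 'b' vs 'a' => DIFFER
Positions that differ: 4

4


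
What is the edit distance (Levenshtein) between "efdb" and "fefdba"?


Computing edit distance: "efdb" -> "fefdba"
DP table:
           f    e    f    d    b    a
      0    1    2    3    4    5    6
  e   1    1    1    2    3    4    5
  f   2    1    2    1    2    3    4
  d   3    2    2    2    1    2    3
  b   4    3    3    3    2    1    2
Edit distance = dp[4][6] = 2

2


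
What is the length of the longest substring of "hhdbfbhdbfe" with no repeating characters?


Input: "hhdbfbhdbfe"
Sliding window (track last position of each char):
  Position 0 ('h'): window [0,0] length 1 -- new best
  Position 1 ('h'): repeat (last at 0), move window start to 1
  Position 1 ('h'): window [1,1] length 1
  Position 2 ('d'): window [1,2] length 2 -- new best
  Position 3 ('b'): window [1,3] length 3 -- new best
  Position 4 ('f'): window [1,4] length 4 -- new best
  Position 5 ('b'): repeat (last at 3), move window start to 4
  Position 5 ('b'): window [4,5] length 2
  Position 6 ('h'): window [4,6] length 3
  Position 7 ('d'): window [4,7] length 4
  Position 8 ('b'): repeat (last at 5), move window start to 6
  Position 8 ('b'): window [6,8] length 3
  Position 9 ('f'): window [6,9] length 4
  Position 10 ('e'): window [6,10] length 5 -- new best
Longest substring with no repeats: "hdbfe" with length 5

5


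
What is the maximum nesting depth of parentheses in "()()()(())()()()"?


Input: "()()()(())()()()"
Tracking depth:
  Position 0 '(': depth becomes 1
  Position 1 ')': depth becomes 0
  Position 2 '(': depth becomes 1
  Position 3 ')': depth becomes 0
  Position 4 '(': depth becomes 1
  Position 5 ')': depth becomes 0
  Position 6 '(': depth becomes 1
  Position 7 '(': depth becomes 2
  Position 8 ')': depth becomes 1
  Position 9 ')': depth becomes 0
  Position 10 '(': depth becomes 1
  Position 11 ')': depth becomes 0
  Position 12 '(': depth becomes 1
  Position 13 ')': depth becomes 0
  Position 14 '(': depth becomes 1
  Position 15 ')': depth becomes 0
Maximum depth reached: 2

2


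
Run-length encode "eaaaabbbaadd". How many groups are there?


Input: eaaaabbbaadd
Scanning for consecutive runs:
  Group 1: 'e' x 1 (positions 0-0)
  Group 2: 'a' x 4 (positions 1-4)
  Group 3: 'b' x 3 (positions 5-7)
  Group 4: 'a' x 2 (positions 8-9)
  Group 5: 'd' x 2 (positions 10-11)
Total groups: 5

5


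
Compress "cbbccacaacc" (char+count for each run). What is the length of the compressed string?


Input: cbbccacaacc
Runs:
  'c' x 1 => "c1"
  'b' x 2 => "b2"
  'c' x 2 => "c2"
  'a' x 1 => "a1"
  'c' x 1 => "c1"
  'a' x 2 => "a2"
  'c' x 2 => "c2"
Compressed: "c1b2c2a1c1a2c2"
Compressed length: 14

14


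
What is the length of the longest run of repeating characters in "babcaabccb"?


Input: "babcaabccb"
Scanning for longest run:
  Position 1 ('a'): new char, reset run to 1
  Position 2 ('b'): new char, reset run to 1
  Position 3 ('c'): new char, reset run to 1
  Position 4 ('a'): new char, reset run to 1
  Position 5 ('a'): continues run of 'a', length=2
  Position 6 ('b'): new char, reset run to 1
  Position 7 ('c'): new char, reset run to 1
  Position 8 ('c'): continues run of 'c', length=2
  Position 9 ('b'): new char, reset run to 1
Longest run: 'a' with length 2

2


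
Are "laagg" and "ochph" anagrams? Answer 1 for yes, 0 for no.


Strings: "laagg", "ochph"
Sorted first:  aaggl
Sorted second: chhop
Differ at position 0: 'a' vs 'c' => not anagrams

0


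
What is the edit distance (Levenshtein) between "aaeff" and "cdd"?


Computing edit distance: "aaeff" -> "cdd"
DP table:
           c    d    d
      0    1    2    3
  a   1    1    2    3
  a   2    2    2    3
  e   3    3    3    3
  f   4    4    4    4
  f   5    5    5    5
Edit distance = dp[5][3] = 5

5


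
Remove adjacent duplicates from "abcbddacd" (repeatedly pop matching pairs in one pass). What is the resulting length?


Input: abcbddacd
Stack-based adjacent duplicate removal:
  Read 'a': push. Stack: a
  Read 'b': push. Stack: ab
  Read 'c': push. Stack: abc
  Read 'b': push. Stack: abcb
  Read 'd': push. Stack: abcbd
  Read 'd': matches stack top 'd' => pop. Stack: abcb
  Read 'a': push. Stack: abcba
  Read 'c': push. Stack: abcbac
  Read 'd': push. Stack: abcbacd
Final stack: "abcbacd" (length 7)

7


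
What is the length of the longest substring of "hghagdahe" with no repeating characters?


Input: "hghagdahe"
Sliding window (track last position of each char):
  Position 0 ('h'): window [0,0] length 1 -- new best
  Position 1 ('g'): window [0,1] length 2 -- new best
  Position 2 ('h'): repeat (last at 0), move window start to 1
  Position 2 ('h'): window [1,2] length 2
  Position 3 ('a'): window [1,3] length 3 -- new best
  Position 4 ('g'): repeat (last at 1), move window start to 2
  Position 4 ('g'): window [2,4] length 3
  Position 5 ('d'): window [2,5] length 4 -- new best
  Position 6 ('a'): repeat (last at 3), move window start to 4
  Position 6 ('a'): window [4,6] length 3
  Position 7 ('h'): window [4,7] length 4
  Position 8 ('e'): window [4,8] length 5 -- new best
Longest substring with no repeats: "gdahe" with length 5

5


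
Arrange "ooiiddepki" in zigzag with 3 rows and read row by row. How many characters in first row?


Zigzag "ooiiddepki" into 3 rows:
Placing characters:
  'o' => row 0
  'o' => row 1
  'i' => row 2
  'i' => row 1
  'd' => row 0
  'd' => row 1
  'e' => row 2
  'p' => row 1
  'k' => row 0
  'i' => row 1
Rows:
  Row 0: "odk"
  Row 1: "oidpi"
  Row 2: "ie"
First row length: 3

3


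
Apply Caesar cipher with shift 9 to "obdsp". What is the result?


Caesar cipher: shift "obdsp" by 9
  'o' (pos 14) + 9 = pos 23 = 'x'
  'b' (pos 1) + 9 = pos 10 = 'k'
  'd' (pos 3) + 9 = pos 12 = 'm'
  's' (pos 18) + 9 = pos 1 = 'b'
  'p' (pos 15) + 9 = pos 24 = 'y'
Result: xkmby

xkmby


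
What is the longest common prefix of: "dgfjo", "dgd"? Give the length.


Words: dgfjo, dgd
  Position 0: all 'd' => match
  Position 1: all 'g' => match
  Position 2: ('f', 'd') => mismatch, stop
LCP = "dg" (length 2)

2


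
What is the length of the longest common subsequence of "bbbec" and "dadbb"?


LCS of "bbbec" and "dadbb"
DP table:
           d    a    d    b    b
      0    0    0    0    0    0
  b   0    0    0    0    1    1
  b   0    0    0    0    1    2
  b   0    0    0    0    1    2
  e   0    0    0    0    1    2
  c   0    0    0    0    1    2
LCS length = dp[5][5] = 2

2


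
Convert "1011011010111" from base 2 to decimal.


Input: "1011011010111" in base 2
Positional expansion:
  Digit '1' (value 1) x 2^12 = 4096
  Digit '0' (value 0) x 2^11 = 0
  Digit '1' (value 1) x 2^10 = 1024
  Digit '1' (value 1) x 2^9 = 512
  Digit '0' (value 0) x 2^8 = 0
  Digit '1' (value 1) x 2^7 = 128
  Digit '1' (value 1) x 2^6 = 64
  Digit '0' (value 0) x 2^5 = 0
  Digit '1' (value 1) x 2^4 = 16
  Digit '0' (value 0) x 2^3 = 0
  Digit '1' (value 1) x 2^2 = 4
  Digit '1' (value 1) x 2^1 = 2
  Digit '1' (value 1) x 2^0 = 1
Sum = 5847

5847


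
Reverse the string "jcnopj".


Input: jcnopj
Reading characters right to left:
  Position 5: 'j'
  Position 4: 'p'
  Position 3: 'o'
  Position 2: 'n'
  Position 1: 'c'
  Position 0: 'j'
Reversed: jponcj

jponcj


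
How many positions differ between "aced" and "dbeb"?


Comparing "aced" and "dbeb" position by position:
  Position 0: 'a' vs 'd' => DIFFER
  Position 1: 'c' vs 'b' => DIFFER
  Position 2: 'e' vs 'e' => same
  Position 3: 'd' vs 'b' => DIFFER
Positions that differ: 3

3


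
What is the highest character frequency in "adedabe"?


Input: adedabe
Character counts:
  'a': 2
  'b': 1
  'd': 2
  'e': 2
Maximum frequency: 2

2


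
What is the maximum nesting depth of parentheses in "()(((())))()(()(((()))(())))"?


Input: "()(((())))()(()(((()))(())))"
Tracking depth:
  Position 0 '(': depth becomes 1
  Position 1 ')': depth becomes 0
  Position 2 '(': depth becomes 1
  Position 3 '(': depth becomes 2
  Position 4 '(': depth becomes 3
  Position 5 '(': depth becomes 4
  Position 6 ')': depth becomes 3
  Position 7 ')': depth becomes 2
  Position 8 ')': depth becomes 1
  Position 9 ')': depth becomes 0
  Position 10 '(': depth becomes 1
  Position 11 ')': depth becomes 0
  Position 12 '(': depth becomes 1
  Position 13 '(': depth becomes 2
  Position 14 ')': depth becomes 1
  Position 15 '(': depth becomes 2
  Position 16 '(': depth becomes 3
  Position 17 '(': depth becomes 4
  Position 18 '(': depth becomes 5
  Position 19 ')': depth becomes 4
  Position 20 ')': depth becomes 3
  Position 21 ')': depth becomes 2
  Position 22 '(': depth becomes 3
  Position 23 '(': depth becomes 4
  Position 24 ')': depth becomes 3
  Position 25 ')': depth becomes 2
  Position 26 ')': depth becomes 1
  Position 27 ')': depth becomes 0
Maximum depth reached: 5

5


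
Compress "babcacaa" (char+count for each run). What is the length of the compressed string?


Input: babcacaa
Runs:
  'b' x 1 => "b1"
  'a' x 1 => "a1"
  'b' x 1 => "b1"
  'c' x 1 => "c1"
  'a' x 1 => "a1"
  'c' x 1 => "c1"
  'a' x 2 => "a2"
Compressed: "b1a1b1c1a1c1a2"
Compressed length: 14

14


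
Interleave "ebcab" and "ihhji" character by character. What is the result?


Interleaving "ebcab" and "ihhji":
  Position 0: 'e' from first, 'i' from second => "ei"
  Position 1: 'b' from first, 'h' from second => "bh"
  Position 2: 'c' from first, 'h' from second => "ch"
  Position 3: 'a' from first, 'j' from second => "aj"
  Position 4: 'b' from first, 'i' from second => "bi"
Result: eibhchajbi

eibhchajbi


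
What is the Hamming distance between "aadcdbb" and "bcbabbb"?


Comparing "aadcdbb" and "bcbabbb" position by position:
  Position 0: 'a' vs 'b' => differ
  Position 1: 'a' vs 'c' => differ
  Position 2: 'd' vs 'b' => differ
  Position 3: 'c' vs 'a' => differ
  Position 4: 'd' vs 'b' => differ
  Position 5: 'b' vs 'b' => same
  Position 6: 'b' vs 'b' => same
Total differences (Hamming distance): 5

5


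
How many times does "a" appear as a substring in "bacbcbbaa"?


Searching for "a" in "bacbcbbaa"
Scanning each position:
  Position 0: "b" => no
  Position 1: "a" => MATCH
  Position 2: "c" => no
  Position 3: "b" => no
  Position 4: "c" => no
  Position 5: "b" => no
  Position 6: "b" => no
  Position 7: "a" => MATCH
  Position 8: "a" => MATCH
Total occurrences: 3

3


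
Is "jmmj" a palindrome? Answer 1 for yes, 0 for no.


Input: jmmj
Reversed: jmmj
  Compare pos 0 ('j') with pos 3 ('j'): match
  Compare pos 1 ('m') with pos 2 ('m'): match
Result: palindrome

1


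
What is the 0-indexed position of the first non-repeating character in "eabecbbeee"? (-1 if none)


Input: eabecbbeee
Character frequencies:
  'a': 1
  'b': 3
  'c': 1
  'e': 5
Scanning left to right for freq == 1:
  Position 0 ('e'): freq=5, skip
  Position 1 ('a'): unique! => answer = 1

1


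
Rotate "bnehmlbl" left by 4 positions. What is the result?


Input: "bnehmlbl", rotate left by 4
First 4 characters: "bneh"
Remaining characters: "mlbl"
Concatenate remaining + first: "mlbl" + "bneh" = "mlblbneh"

mlblbneh


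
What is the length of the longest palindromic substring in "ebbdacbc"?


Input: "ebbdacbc"
Checking substrings for palindromes:
  [5:8] "cbc" (len 3) => palindrome
  [1:3] "bb" (len 2) => palindrome
Longest palindromic substring: "cbc" with length 3

3


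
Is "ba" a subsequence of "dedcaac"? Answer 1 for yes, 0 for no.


Check if "ba" is a subsequence of "dedcaac"
Greedy scan:
  Position 0 ('d'): no match needed
  Position 1 ('e'): no match needed
  Position 2 ('d'): no match needed
  Position 3 ('c'): no match needed
  Position 4 ('a'): no match needed
  Position 5 ('a'): no match needed
  Position 6 ('c'): no match needed
Only matched 0/2 characters => not a subsequence

0


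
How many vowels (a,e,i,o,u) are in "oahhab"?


Input: oahhab
Checking each character:
  'o' at position 0: vowel (running total: 1)
  'a' at position 1: vowel (running total: 2)
  'h' at position 2: consonant
  'h' at position 3: consonant
  'a' at position 4: vowel (running total: 3)
  'b' at position 5: consonant
Total vowels: 3

3


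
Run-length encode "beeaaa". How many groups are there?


Input: beeaaa
Scanning for consecutive runs:
  Group 1: 'b' x 1 (positions 0-0)
  Group 2: 'e' x 2 (positions 1-2)
  Group 3: 'a' x 3 (positions 3-5)
Total groups: 3

3


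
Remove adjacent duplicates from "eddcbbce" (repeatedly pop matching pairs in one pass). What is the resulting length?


Input: eddcbbce
Stack-based adjacent duplicate removal:
  Read 'e': push. Stack: e
  Read 'd': push. Stack: ed
  Read 'd': matches stack top 'd' => pop. Stack: e
  Read 'c': push. Stack: ec
  Read 'b': push. Stack: ecb
  Read 'b': matches stack top 'b' => pop. Stack: ec
  Read 'c': matches stack top 'c' => pop. Stack: e
  Read 'e': matches stack top 'e' => pop. Stack: (empty)
Final stack: "" (length 0)

0


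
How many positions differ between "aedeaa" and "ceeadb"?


Comparing "aedeaa" and "ceeadb" position by position:
  Position 0: 'a' vs 'c' => DIFFER
  Position 1: 'e' vs 'e' => same
  Position 2: 'd' vs 'e' => DIFFER
  Position 3: 'e' vs 'a' => DIFFER
  Position 4: 'a' vs 'd' => DIFFER
  Position 5: 'a' vs 'b' => DIFFER
Positions that differ: 5

5


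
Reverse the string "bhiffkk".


Input: bhiffkk
Reading characters right to left:
  Position 6: 'k'
  Position 5: 'k'
  Position 4: 'f'
  Position 3: 'f'
  Position 2: 'i'
  Position 1: 'h'
  Position 0: 'b'
Reversed: kkffihb

kkffihb


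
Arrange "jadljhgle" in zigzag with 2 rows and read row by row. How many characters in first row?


Zigzag "jadljhgle" into 2 rows:
Placing characters:
  'j' => row 0
  'a' => row 1
  'd' => row 0
  'l' => row 1
  'j' => row 0
  'h' => row 1
  'g' => row 0
  'l' => row 1
  'e' => row 0
Rows:
  Row 0: "jdjge"
  Row 1: "alhl"
First row length: 5

5


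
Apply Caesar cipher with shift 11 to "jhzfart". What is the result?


Caesar cipher: shift "jhzfart" by 11
  'j' (pos 9) + 11 = pos 20 = 'u'
  'h' (pos 7) + 11 = pos 18 = 's'
  'z' (pos 25) + 11 = pos 10 = 'k'
  'f' (pos 5) + 11 = pos 16 = 'q'
  'a' (pos 0) + 11 = pos 11 = 'l'
  'r' (pos 17) + 11 = pos 2 = 'c'
  't' (pos 19) + 11 = pos 4 = 'e'
Result: uskqlce

uskqlce


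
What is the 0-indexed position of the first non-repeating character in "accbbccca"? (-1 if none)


Input: accbbccca
Character frequencies:
  'a': 2
  'b': 2
  'c': 5
Scanning left to right for freq == 1:
  Position 0 ('a'): freq=2, skip
  Position 1 ('c'): freq=5, skip
  Position 2 ('c'): freq=5, skip
  Position 3 ('b'): freq=2, skip
  Position 4 ('b'): freq=2, skip
  Position 5 ('c'): freq=5, skip
  Position 6 ('c'): freq=5, skip
  Position 7 ('c'): freq=5, skip
  Position 8 ('a'): freq=2, skip
  No unique character found => answer = -1

-1


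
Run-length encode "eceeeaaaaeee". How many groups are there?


Input: eceeeaaaaeee
Scanning for consecutive runs:
  Group 1: 'e' x 1 (positions 0-0)
  Group 2: 'c' x 1 (positions 1-1)
  Group 3: 'e' x 3 (positions 2-4)
  Group 4: 'a' x 4 (positions 5-8)
  Group 5: 'e' x 3 (positions 9-11)
Total groups: 5

5


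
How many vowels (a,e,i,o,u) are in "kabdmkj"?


Input: kabdmkj
Checking each character:
  'k' at position 0: consonant
  'a' at position 1: vowel (running total: 1)
  'b' at position 2: consonant
  'd' at position 3: consonant
  'm' at position 4: consonant
  'k' at position 5: consonant
  'j' at position 6: consonant
Total vowels: 1

1


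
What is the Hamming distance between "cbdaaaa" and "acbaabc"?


Comparing "cbdaaaa" and "acbaabc" position by position:
  Position 0: 'c' vs 'a' => differ
  Position 1: 'b' vs 'c' => differ
  Position 2: 'd' vs 'b' => differ
  Position 3: 'a' vs 'a' => same
  Position 4: 'a' vs 'a' => same
  Position 5: 'a' vs 'b' => differ
  Position 6: 'a' vs 'c' => differ
Total differences (Hamming distance): 5

5


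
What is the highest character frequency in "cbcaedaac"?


Input: cbcaedaac
Character counts:
  'a': 3
  'b': 1
  'c': 3
  'd': 1
  'e': 1
Maximum frequency: 3

3


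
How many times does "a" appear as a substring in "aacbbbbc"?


Searching for "a" in "aacbbbbc"
Scanning each position:
  Position 0: "a" => MATCH
  Position 1: "a" => MATCH
  Position 2: "c" => no
  Position 3: "b" => no
  Position 4: "b" => no
  Position 5: "b" => no
  Position 6: "b" => no
  Position 7: "c" => no
Total occurrences: 2

2


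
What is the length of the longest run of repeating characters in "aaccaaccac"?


Input: "aaccaaccac"
Scanning for longest run:
  Position 1 ('a'): continues run of 'a', length=2
  Position 2 ('c'): new char, reset run to 1
  Position 3 ('c'): continues run of 'c', length=2
  Position 4 ('a'): new char, reset run to 1
  Position 5 ('a'): continues run of 'a', length=2
  Position 6 ('c'): new char, reset run to 1
  Position 7 ('c'): continues run of 'c', length=2
  Position 8 ('a'): new char, reset run to 1
  Position 9 ('c'): new char, reset run to 1
Longest run: 'a' with length 2

2


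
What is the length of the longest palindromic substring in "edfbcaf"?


Input: "edfbcaf"
Checking substrings for palindromes:
  No multi-char palindromic substrings found
Longest palindromic substring: "e" with length 1

1


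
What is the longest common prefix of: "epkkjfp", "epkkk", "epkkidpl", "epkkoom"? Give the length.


Words: epkkjfp, epkkk, epkkidpl, epkkoom
  Position 0: all 'e' => match
  Position 1: all 'p' => match
  Position 2: all 'k' => match
  Position 3: all 'k' => match
  Position 4: ('j', 'k', 'i', 'o') => mismatch, stop
LCP = "epkk" (length 4)

4


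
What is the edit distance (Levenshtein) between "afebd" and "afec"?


Computing edit distance: "afebd" -> "afec"
DP table:
           a    f    e    c
      0    1    2    3    4
  a   1    0    1    2    3
  f   2    1    0    1    2
  e   3    2    1    0    1
  b   4    3    2    1    1
  d   5    4    3    2    2
Edit distance = dp[5][4] = 2

2


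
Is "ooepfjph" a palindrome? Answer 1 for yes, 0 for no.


Input: ooepfjph
Reversed: hpjfpeoo
  Compare pos 0 ('o') with pos 7 ('h'): MISMATCH
  Compare pos 1 ('o') with pos 6 ('p'): MISMATCH
  Compare pos 2 ('e') with pos 5 ('j'): MISMATCH
  Compare pos 3 ('p') with pos 4 ('f'): MISMATCH
Result: not a palindrome

0


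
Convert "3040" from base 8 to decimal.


Input: "3040" in base 8
Positional expansion:
  Digit '3' (value 3) x 8^3 = 1536
  Digit '0' (value 0) x 8^2 = 0
  Digit '4' (value 4) x 8^1 = 32
  Digit '0' (value 0) x 8^0 = 0
Sum = 1568

1568


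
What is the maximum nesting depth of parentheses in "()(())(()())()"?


Input: "()(())(()())()"
Tracking depth:
  Position 0 '(': depth becomes 1
  Position 1 ')': depth becomes 0
  Position 2 '(': depth becomes 1
  Position 3 '(': depth becomes 2
  Position 4 ')': depth becomes 1
  Position 5 ')': depth becomes 0
  Position 6 '(': depth becomes 1
  Position 7 '(': depth becomes 2
  Position 8 ')': depth becomes 1
  Position 9 '(': depth becomes 2
  Position 10 ')': depth becomes 1
  Position 11 ')': depth becomes 0
  Position 12 '(': depth becomes 1
  Position 13 ')': depth becomes 0
Maximum depth reached: 2

2


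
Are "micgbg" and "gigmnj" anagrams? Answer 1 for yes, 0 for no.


Strings: "micgbg", "gigmnj"
Sorted first:  bcggim
Sorted second: ggijmn
Differ at position 0: 'b' vs 'g' => not anagrams

0


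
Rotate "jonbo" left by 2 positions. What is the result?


Input: "jonbo", rotate left by 2
First 2 characters: "jo"
Remaining characters: "nbo"
Concatenate remaining + first: "nbo" + "jo" = "nbojo"

nbojo


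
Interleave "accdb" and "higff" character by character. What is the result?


Interleaving "accdb" and "higff":
  Position 0: 'a' from first, 'h' from second => "ah"
  Position 1: 'c' from first, 'i' from second => "ci"
  Position 2: 'c' from first, 'g' from second => "cg"
  Position 3: 'd' from first, 'f' from second => "df"
  Position 4: 'b' from first, 'f' from second => "bf"
Result: ahcicgdfbf

ahcicgdfbf


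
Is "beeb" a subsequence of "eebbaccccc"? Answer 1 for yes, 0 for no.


Check if "beeb" is a subsequence of "eebbaccccc"
Greedy scan:
  Position 0 ('e'): no match needed
  Position 1 ('e'): no match needed
  Position 2 ('b'): matches sub[0] = 'b'
  Position 3 ('b'): no match needed
  Position 4 ('a'): no match needed
  Position 5 ('c'): no match needed
  Position 6 ('c'): no match needed
  Position 7 ('c'): no match needed
  Position 8 ('c'): no match needed
  Position 9 ('c'): no match needed
Only matched 1/4 characters => not a subsequence

0


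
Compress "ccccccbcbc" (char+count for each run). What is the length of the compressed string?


Input: ccccccbcbc
Runs:
  'c' x 6 => "c6"
  'b' x 1 => "b1"
  'c' x 1 => "c1"
  'b' x 1 => "b1"
  'c' x 1 => "c1"
Compressed: "c6b1c1b1c1"
Compressed length: 10

10


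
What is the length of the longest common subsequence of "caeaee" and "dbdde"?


LCS of "caeaee" and "dbdde"
DP table:
           d    b    d    d    e
      0    0    0    0    0    0
  c   0    0    0    0    0    0
  a   0    0    0    0    0    0
  e   0    0    0    0    0    1
  a   0    0    0    0    0    1
  e   0    0    0    0    0    1
  e   0    0    0    0    0    1
LCS length = dp[6][5] = 1

1


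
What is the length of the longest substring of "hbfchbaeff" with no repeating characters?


Input: "hbfchbaeff"
Sliding window (track last position of each char):
  Position 0 ('h'): window [0,0] length 1 -- new best
  Position 1 ('b'): window [0,1] length 2 -- new best
  Position 2 ('f'): window [0,2] length 3 -- new best
  Position 3 ('c'): window [0,3] length 4 -- new best
  Position 4 ('h'): repeat (last at 0), move window start to 1
  Position 4 ('h'): window [1,4] length 4
  Position 5 ('b'): repeat (last at 1), move window start to 2
  Position 5 ('b'): window [2,5] length 4
  Position 6 ('a'): window [2,6] length 5 -- new best
  Position 7 ('e'): window [2,7] length 6 -- new best
  Position 8 ('f'): repeat (last at 2), move window start to 3
  Position 8 ('f'): window [3,8] length 6
  Position 9 ('f'): repeat (last at 8), move window start to 9
  Position 9 ('f'): window [9,9] length 1
Longest substring with no repeats: "fchbae" with length 6

6


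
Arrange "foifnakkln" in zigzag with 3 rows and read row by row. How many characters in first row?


Zigzag "foifnakkln" into 3 rows:
Placing characters:
  'f' => row 0
  'o' => row 1
  'i' => row 2
  'f' => row 1
  'n' => row 0
  'a' => row 1
  'k' => row 2
  'k' => row 1
  'l' => row 0
  'n' => row 1
Rows:
  Row 0: "fnl"
  Row 1: "ofakn"
  Row 2: "ik"
First row length: 3

3


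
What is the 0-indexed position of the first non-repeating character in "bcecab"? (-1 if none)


Input: bcecab
Character frequencies:
  'a': 1
  'b': 2
  'c': 2
  'e': 1
Scanning left to right for freq == 1:
  Position 0 ('b'): freq=2, skip
  Position 1 ('c'): freq=2, skip
  Position 2 ('e'): unique! => answer = 2

2


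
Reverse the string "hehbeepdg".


Input: hehbeepdg
Reading characters right to left:
  Position 8: 'g'
  Position 7: 'd'
  Position 6: 'p'
  Position 5: 'e'
  Position 4: 'e'
  Position 3: 'b'
  Position 2: 'h'
  Position 1: 'e'
  Position 0: 'h'
Reversed: gdpeebheh

gdpeebheh


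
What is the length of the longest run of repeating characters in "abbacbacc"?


Input: "abbacbacc"
Scanning for longest run:
  Position 1 ('b'): new char, reset run to 1
  Position 2 ('b'): continues run of 'b', length=2
  Position 3 ('a'): new char, reset run to 1
  Position 4 ('c'): new char, reset run to 1
  Position 5 ('b'): new char, reset run to 1
  Position 6 ('a'): new char, reset run to 1
  Position 7 ('c'): new char, reset run to 1
  Position 8 ('c'): continues run of 'c', length=2
Longest run: 'b' with length 2

2


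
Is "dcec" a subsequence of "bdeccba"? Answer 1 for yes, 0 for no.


Check if "dcec" is a subsequence of "bdeccba"
Greedy scan:
  Position 0 ('b'): no match needed
  Position 1 ('d'): matches sub[0] = 'd'
  Position 2 ('e'): no match needed
  Position 3 ('c'): matches sub[1] = 'c'
  Position 4 ('c'): no match needed
  Position 5 ('b'): no match needed
  Position 6 ('a'): no match needed
Only matched 2/4 characters => not a subsequence

0


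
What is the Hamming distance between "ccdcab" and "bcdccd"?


Comparing "ccdcab" and "bcdccd" position by position:
  Position 0: 'c' vs 'b' => differ
  Position 1: 'c' vs 'c' => same
  Position 2: 'd' vs 'd' => same
  Position 3: 'c' vs 'c' => same
  Position 4: 'a' vs 'c' => differ
  Position 5: 'b' vs 'd' => differ
Total differences (Hamming distance): 3

3


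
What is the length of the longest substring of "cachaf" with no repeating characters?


Input: "cachaf"
Sliding window (track last position of each char):
  Position 0 ('c'): window [0,0] length 1 -- new best
  Position 1 ('a'): window [0,1] length 2 -- new best
  Position 2 ('c'): repeat (last at 0), move window start to 1
  Position 2 ('c'): window [1,2] length 2
  Position 3 ('h'): window [1,3] length 3 -- new best
  Position 4 ('a'): repeat (last at 1), move window start to 2
  Position 4 ('a'): window [2,4] length 3
  Position 5 ('f'): window [2,5] length 4 -- new best
Longest substring with no repeats: "chaf" with length 4

4


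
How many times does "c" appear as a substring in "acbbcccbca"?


Searching for "c" in "acbbcccbca"
Scanning each position:
  Position 0: "a" => no
  Position 1: "c" => MATCH
  Position 2: "b" => no
  Position 3: "b" => no
  Position 4: "c" => MATCH
  Position 5: "c" => MATCH
  Position 6: "c" => MATCH
  Position 7: "b" => no
  Position 8: "c" => MATCH
  Position 9: "a" => no
Total occurrences: 5

5


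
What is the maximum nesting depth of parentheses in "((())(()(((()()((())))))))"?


Input: "((())(()(((()()((())))))))"
Tracking depth:
  Position 0 '(': depth becomes 1
  Position 1 '(': depth becomes 2
  Position 2 '(': depth becomes 3
  Position 3 ')': depth becomes 2
  Position 4 ')': depth becomes 1
  Position 5 '(': depth becomes 2
  Position 6 '(': depth becomes 3
  Position 7 ')': depth becomes 2
  Position 8 '(': depth becomes 3
  Position 9 '(': depth becomes 4
  Position 10 '(': depth becomes 5
  Position 11 '(': depth becomes 6
  Position 12 ')': depth becomes 5
  Position 13 '(': depth becomes 6
  Position 14 ')': depth becomes 5
  Position 15 '(': depth becomes 6
  Position 16 '(': depth becomes 7
  Position 17 '(': depth becomes 8
  Position 18 ')': depth becomes 7
  Position 19 ')': depth becomes 6
  Position 20 ')': depth becomes 5
  Position 21 ')': depth becomes 4
  Position 22 ')': depth becomes 3
  Position 23 ')': depth becomes 2
  Position 24 ')': depth becomes 1
  Position 25 ')': depth becomes 0
Maximum depth reached: 8

8


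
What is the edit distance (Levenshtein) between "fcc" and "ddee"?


Computing edit distance: "fcc" -> "ddee"
DP table:
           d    d    e    e
      0    1    2    3    4
  f   1    1    2    3    4
  c   2    2    2    3    4
  c   3    3    3    3    4
Edit distance = dp[3][4] = 4

4


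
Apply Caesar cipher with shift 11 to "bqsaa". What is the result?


Caesar cipher: shift "bqsaa" by 11
  'b' (pos 1) + 11 = pos 12 = 'm'
  'q' (pos 16) + 11 = pos 1 = 'b'
  's' (pos 18) + 11 = pos 3 = 'd'
  'a' (pos 0) + 11 = pos 11 = 'l'
  'a' (pos 0) + 11 = pos 11 = 'l'
Result: mbdll

mbdll


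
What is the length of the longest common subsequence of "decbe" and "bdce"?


LCS of "decbe" and "bdce"
DP table:
           b    d    c    e
      0    0    0    0    0
  d   0    0    1    1    1
  e   0    0    1    1    2
  c   0    0    1    2    2
  b   0    1    1    2    2
  e   0    1    1    2    3
LCS length = dp[5][4] = 3

3


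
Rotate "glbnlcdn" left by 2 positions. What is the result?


Input: "glbnlcdn", rotate left by 2
First 2 characters: "gl"
Remaining characters: "bnlcdn"
Concatenate remaining + first: "bnlcdn" + "gl" = "bnlcdngl"

bnlcdngl
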